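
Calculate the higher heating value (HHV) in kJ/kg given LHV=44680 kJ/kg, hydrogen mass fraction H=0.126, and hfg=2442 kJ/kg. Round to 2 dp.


HHV = LHV + hfg * 9 * H
Water addition = 2442 * 9 * 0.126 = 2769.228 kJ/kg
HHV = 44680 + 2769.228 = 47449.23 kJ/kg


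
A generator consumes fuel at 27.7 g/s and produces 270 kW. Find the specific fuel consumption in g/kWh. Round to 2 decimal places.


SFC = (mf / BP) * 3600
Rate = 27.7 / 270 = 0.102593 g/(s*kW)
SFC = 0.102593 * 3600 = 369.33 g/kWh


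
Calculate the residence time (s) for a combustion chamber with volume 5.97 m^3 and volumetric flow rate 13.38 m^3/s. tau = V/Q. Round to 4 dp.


tau = V / Q_flow
tau = 5.97 / 13.38 = 0.4462 s


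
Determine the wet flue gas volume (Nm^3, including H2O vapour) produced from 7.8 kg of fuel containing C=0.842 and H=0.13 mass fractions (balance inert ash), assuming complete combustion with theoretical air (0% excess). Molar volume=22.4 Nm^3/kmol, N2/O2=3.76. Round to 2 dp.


Per kg fuel: CO2 = (C/12 kmol)*22.4 = (0.842/12)*22.4 = 1.57173 Nm^3
Per kg fuel: H2O = (H/2 kmol)*22.4 = (0.13/2)*22.4 = 1.45600 Nm^3
O2 needed per kg fuel = C/12 + H/4 = 0.842/12 + 0.13/4 = 0.10266667 kmol
Per kg fuel: N2 = O2*3.76*22.4 = 0.10266667*3.76*22.4 = 8.64700 Nm^3
Total per kg = 1.57173 + 1.45600 + 8.64700 = 11.67473 Nm^3
Total = 11.67473 * 7.8 = 91.06 Nm^3


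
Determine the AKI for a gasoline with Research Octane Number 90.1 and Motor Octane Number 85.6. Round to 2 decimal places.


AKI = (RON + MON) / 2
AKI = (90.1 + 85.6) / 2
AKI = 175.7 / 2 = 87.85


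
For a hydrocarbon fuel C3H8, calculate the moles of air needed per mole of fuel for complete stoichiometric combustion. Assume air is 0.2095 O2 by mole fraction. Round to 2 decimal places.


Balanced combustion: C3H8 + 5 O2 -> 3 CO2 + 4 H2O
O2 needed = C + H/4 = 3 + 8/4 = 5.00 moles
Air moles = O2 / 0.2095 = 5.00 / 0.2095 = 23.87 moles air


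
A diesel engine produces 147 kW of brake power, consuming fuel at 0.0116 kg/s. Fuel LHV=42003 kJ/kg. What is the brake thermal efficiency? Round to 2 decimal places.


eta_BTE = (BP / (mf * LHV)) * 100
Denominator = 0.0116 * 42003 = 487.2348 kW
eta_BTE = (147 / 487.2348) * 100 = 30.17%


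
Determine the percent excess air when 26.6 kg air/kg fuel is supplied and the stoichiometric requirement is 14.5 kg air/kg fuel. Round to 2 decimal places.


Excess air = actual - stoichiometric = 26.6 - 14.5 = 12.10 kg/kg fuel
Excess air % = (excess / stoich) * 100 = (12.10 / 14.5) * 100 = 83.45%


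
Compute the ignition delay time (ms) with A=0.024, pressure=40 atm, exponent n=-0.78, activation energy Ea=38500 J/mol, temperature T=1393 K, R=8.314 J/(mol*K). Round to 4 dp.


tau = A * P^n * exp(Ea/(R*T))
P^n = 40^(-0.78) = 0.05628507
Ea/(R*T) = 38500/(8.314*1393) = 3.324295
exp(Ea/(R*T)) = 27.779415
tau = 0.024 * 0.05628507 * 27.779415 = 0.0375 ms


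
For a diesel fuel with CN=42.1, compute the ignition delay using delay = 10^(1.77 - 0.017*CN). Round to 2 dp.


delay = 10^(1.77 - 0.017*CN)
Exponent = 1.77 - 0.017*42.1 = 1.0543
delay = 10^1.0543 = 11.33 ms


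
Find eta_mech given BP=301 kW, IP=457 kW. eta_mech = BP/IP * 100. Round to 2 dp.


eta_mech = (BP / IP) * 100
Ratio = 301 / 457 = 0.6586
eta_mech = 0.6586 * 100 = 65.86%


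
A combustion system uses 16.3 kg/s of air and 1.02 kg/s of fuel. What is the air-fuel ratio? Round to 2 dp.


AFR = m_air / m_fuel
AFR = 16.3 / 1.02 = 15.98


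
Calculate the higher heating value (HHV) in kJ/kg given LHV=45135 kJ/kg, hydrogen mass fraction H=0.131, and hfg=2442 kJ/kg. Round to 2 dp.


HHV = LHV + hfg * 9 * H
Water addition = 2442 * 9 * 0.131 = 2879.118 kJ/kg
HHV = 45135 + 2879.118 = 48014.12 kJ/kg


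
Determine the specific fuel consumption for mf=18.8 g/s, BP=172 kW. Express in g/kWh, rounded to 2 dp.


SFC = (mf / BP) * 3600
Rate = 18.8 / 172 = 0.109302 g/(s*kW)
SFC = 0.109302 * 3600 = 393.49 g/kWh


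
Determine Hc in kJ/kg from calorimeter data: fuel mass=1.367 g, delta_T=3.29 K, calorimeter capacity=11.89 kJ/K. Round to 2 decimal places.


Hc = C_cal * delta_T / m_fuel
Q_released = 11.89 * 3.29 = 39.1181 kJ
m_fuel = 1.367 g = 1.367/1000 kg = 0.001367 kg
Hc = 39.1181 / 0.001367 = 28616.02 kJ/kg


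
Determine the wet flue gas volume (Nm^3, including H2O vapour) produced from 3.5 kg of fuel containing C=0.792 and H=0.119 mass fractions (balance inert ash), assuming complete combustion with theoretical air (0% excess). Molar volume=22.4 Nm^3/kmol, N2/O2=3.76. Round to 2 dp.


Per kg fuel: CO2 = (C/12 kmol)*22.4 = (0.792/12)*22.4 = 1.47840 Nm^3
Per kg fuel: H2O = (H/2 kmol)*22.4 = (0.119/2)*22.4 = 1.33280 Nm^3
O2 needed per kg fuel = C/12 + H/4 = 0.792/12 + 0.119/4 = 0.09575000 kmol
Per kg fuel: N2 = O2*3.76*22.4 = 0.09575000*3.76*22.4 = 8.06445 Nm^3
Total per kg = 1.47840 + 1.33280 + 8.06445 = 10.87565 Nm^3
Total = 10.87565 * 3.5 = 38.06 Nm^3


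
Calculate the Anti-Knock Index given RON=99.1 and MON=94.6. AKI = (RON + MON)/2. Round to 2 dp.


AKI = (RON + MON) / 2
AKI = (99.1 + 94.6) / 2
AKI = 193.7 / 2 = 96.85


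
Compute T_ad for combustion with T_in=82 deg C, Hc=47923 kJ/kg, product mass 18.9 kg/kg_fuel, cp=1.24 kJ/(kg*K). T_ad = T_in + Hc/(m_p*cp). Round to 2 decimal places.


T_ad = T_in + Hc / (m_p * cp)
Denominator = 18.9 * 1.24 = 23.4360
Temperature rise = 47923 / 23.4360 = 2044.85 K
T_ad = 82 + 2044.85 = 2126.85 deg C


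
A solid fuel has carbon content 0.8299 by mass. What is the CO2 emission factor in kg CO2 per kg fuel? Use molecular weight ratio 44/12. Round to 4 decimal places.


EF = C_frac * (M_CO2 / M_C)
EF = 0.8299 * (44/12)
EF = 0.8299 * 3.666667 = 3.0430 kg_CO2/kg_fuel


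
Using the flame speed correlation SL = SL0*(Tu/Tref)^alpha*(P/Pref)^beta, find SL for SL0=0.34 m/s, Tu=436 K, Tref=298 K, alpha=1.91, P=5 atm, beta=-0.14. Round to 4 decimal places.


SL = SL0 * (Tu/Tref)^alpha * (P/Pref)^beta
T ratio = 436/298 = 1.46308725
(T ratio)^alpha = 1.46308725^1.91 = 2.068551
(P/Pref)^beta = 5^(-0.14) = 0.798260
SL = 0.34 * 2.068551 * 0.798260 = 0.5614 m/s


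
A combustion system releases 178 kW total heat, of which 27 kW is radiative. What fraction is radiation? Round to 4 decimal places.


f_rad = Q_rad / Q_total
f_rad = 27 / 178 = 0.1517


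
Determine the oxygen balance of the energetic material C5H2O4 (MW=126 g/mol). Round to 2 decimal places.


OB = -1600 * (2C + H/2 - O) / MW
Inner = 2*5 + 2/2 - 4 = 7.00
OB = -1600 * 7.00 / 126 = -88.89%


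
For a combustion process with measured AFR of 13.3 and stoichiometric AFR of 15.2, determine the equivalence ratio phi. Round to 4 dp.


phi = AFR_stoich / AFR_actual
phi = 15.2 / 13.3 = 1.1429


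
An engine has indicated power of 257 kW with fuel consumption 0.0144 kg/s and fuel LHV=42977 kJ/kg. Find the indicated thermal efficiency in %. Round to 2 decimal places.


eta_ith = (IP / (mf * LHV)) * 100
Denominator = 0.0144 * 42977 = 618.8688 kW
eta_ith = (257 / 618.8688) * 100 = 41.53%


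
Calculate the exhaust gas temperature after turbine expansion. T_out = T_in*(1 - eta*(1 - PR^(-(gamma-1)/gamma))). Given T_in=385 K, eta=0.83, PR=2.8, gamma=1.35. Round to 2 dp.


T_out = T_in * (1 - eta * (1 - PR^(-(gamma-1)/gamma)))
Exponent = -(1.35-1)/1.35 = -0.25925926
PR^exp = 2.8^(-0.25925926) = 0.76572026
Factor = 1 - 0.83*(1 - 0.76572026) = 0.80554782
T_out = 385 * 0.80554782 = 310.14 K


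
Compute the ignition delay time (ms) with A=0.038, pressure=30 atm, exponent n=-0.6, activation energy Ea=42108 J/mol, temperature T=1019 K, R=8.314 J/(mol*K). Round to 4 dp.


tau = A * P^n * exp(Ea/(R*T))
P^n = 30^(-0.6) = 0.12993533
Ea/(R*T) = 42108/(8.314*1019) = 4.970275
exp(Ea/(R*T)) = 144.066486
tau = 0.038 * 0.12993533 * 144.066486 = 0.7113 ms


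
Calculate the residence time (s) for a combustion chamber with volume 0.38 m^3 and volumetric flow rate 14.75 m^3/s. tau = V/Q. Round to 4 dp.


tau = V / Q_flow
tau = 0.38 / 14.75 = 0.0258 s


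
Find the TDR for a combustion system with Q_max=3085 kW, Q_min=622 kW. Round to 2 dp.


TDR = Q_max / Q_min
TDR = 3085 / 622 = 4.96


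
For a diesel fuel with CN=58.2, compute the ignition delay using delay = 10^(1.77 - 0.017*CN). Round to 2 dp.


delay = 10^(1.77 - 0.017*CN)
Exponent = 1.77 - 0.017*58.2 = 0.7806
delay = 10^0.7806 = 6.03 ms


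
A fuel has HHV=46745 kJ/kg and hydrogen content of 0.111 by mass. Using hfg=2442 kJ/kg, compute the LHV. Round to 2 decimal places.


LHV = HHV - hfg * 9 * H
Water correction = 2442 * 9 * 0.111 = 2439.558 kJ/kg
LHV = 46745 - 2439.558 = 44305.44 kJ/kg


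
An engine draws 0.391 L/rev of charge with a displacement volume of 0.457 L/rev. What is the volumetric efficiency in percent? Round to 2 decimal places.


eta_v = (V_actual / V_disp) * 100
Ratio = 0.391 / 0.457 = 0.8556
eta_v = 0.8556 * 100 = 85.56%


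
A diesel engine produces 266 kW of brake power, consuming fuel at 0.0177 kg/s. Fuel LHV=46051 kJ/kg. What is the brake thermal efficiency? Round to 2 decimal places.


eta_BTE = (BP / (mf * LHV)) * 100
Denominator = 0.0177 * 46051 = 815.1027 kW
eta_BTE = (266 / 815.1027) * 100 = 32.63%


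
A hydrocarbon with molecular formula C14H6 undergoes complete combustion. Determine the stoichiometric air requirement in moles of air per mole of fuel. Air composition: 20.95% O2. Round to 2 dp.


Balanced combustion: C14H6 + 15.5 O2 -> 14 CO2 + 3 H2O
O2 needed = C + H/4 = 14 + 6/4 = 15.50 moles
Air moles = O2 / 0.2095 = 15.50 / 0.2095 = 73.99 moles air


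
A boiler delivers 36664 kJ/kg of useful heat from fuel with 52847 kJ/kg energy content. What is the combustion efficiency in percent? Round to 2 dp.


Efficiency = (Q_useful / Q_fuel) * 100
Efficiency = (36664 / 52847) * 100
Efficiency = 0.6938 * 100 = 69.38%


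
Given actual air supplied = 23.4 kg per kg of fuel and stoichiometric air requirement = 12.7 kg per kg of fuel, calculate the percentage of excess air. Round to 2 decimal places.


Excess air = actual - stoichiometric = 23.4 - 12.7 = 10.70 kg/kg fuel
Excess air % = (excess / stoich) * 100 = (10.70 / 12.7) * 100 = 84.25%


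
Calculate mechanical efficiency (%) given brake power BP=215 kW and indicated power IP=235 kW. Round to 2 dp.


eta_mech = (BP / IP) * 100
Ratio = 215 / 235 = 0.9149
eta_mech = 0.9149 * 100 = 91.49%


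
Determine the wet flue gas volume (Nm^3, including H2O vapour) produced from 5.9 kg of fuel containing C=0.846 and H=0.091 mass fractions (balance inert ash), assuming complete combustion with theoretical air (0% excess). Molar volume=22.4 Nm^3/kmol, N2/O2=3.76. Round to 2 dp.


Per kg fuel: CO2 = (C/12 kmol)*22.4 = (0.846/12)*22.4 = 1.57920 Nm^3
Per kg fuel: H2O = (H/2 kmol)*22.4 = (0.091/2)*22.4 = 1.01920 Nm^3
O2 needed per kg fuel = C/12 + H/4 = 0.846/12 + 0.091/4 = 0.09325000 kmol
Per kg fuel: N2 = O2*3.76*22.4 = 0.09325000*3.76*22.4 = 7.85389 Nm^3
Total per kg = 1.57920 + 1.01920 + 7.85389 = 10.45229 Nm^3
Total = 10.45229 * 5.9 = 61.67 Nm^3


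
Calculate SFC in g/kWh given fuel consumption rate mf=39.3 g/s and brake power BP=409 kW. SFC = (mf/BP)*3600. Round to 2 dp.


SFC = (mf / BP) * 3600
Rate = 39.3 / 409 = 0.096088 g/(s*kW)
SFC = 0.096088 * 3600 = 345.92 g/kWh


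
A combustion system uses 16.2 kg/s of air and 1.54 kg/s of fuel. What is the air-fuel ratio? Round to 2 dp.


AFR = m_air / m_fuel
AFR = 16.2 / 1.54 = 10.52


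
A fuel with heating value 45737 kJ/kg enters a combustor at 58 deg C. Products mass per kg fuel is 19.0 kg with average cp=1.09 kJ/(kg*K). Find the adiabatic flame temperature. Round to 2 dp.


T_ad = T_in + Hc / (m_p * cp)
Denominator = 19.0 * 1.09 = 20.7100
Temperature rise = 45737 / 20.7100 = 2208.45 K
T_ad = 58 + 2208.45 = 2266.45 deg C


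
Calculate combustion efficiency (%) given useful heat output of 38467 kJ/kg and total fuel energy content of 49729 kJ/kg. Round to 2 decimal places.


Efficiency = (Q_useful / Q_fuel) * 100
Efficiency = (38467 / 49729) * 100
Efficiency = 0.7735 * 100 = 77.35%


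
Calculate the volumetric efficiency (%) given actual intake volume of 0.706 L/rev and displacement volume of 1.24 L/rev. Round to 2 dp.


eta_v = (V_actual / V_disp) * 100
Ratio = 0.706 / 1.24 = 0.5694
eta_v = 0.5694 * 100 = 56.94%


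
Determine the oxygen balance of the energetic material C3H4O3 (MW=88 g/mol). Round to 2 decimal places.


OB = -1600 * (2C + H/2 - O) / MW
Inner = 2*3 + 4/2 - 3 = 5.00
OB = -1600 * 5.00 / 88 = -90.91%


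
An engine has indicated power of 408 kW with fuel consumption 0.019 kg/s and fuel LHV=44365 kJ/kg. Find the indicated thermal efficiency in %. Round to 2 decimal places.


eta_ith = (IP / (mf * LHV)) * 100
Denominator = 0.019 * 44365 = 842.9350 kW
eta_ith = (408 / 842.9350) * 100 = 48.40%


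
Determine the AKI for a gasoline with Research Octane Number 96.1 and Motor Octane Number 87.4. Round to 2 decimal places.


AKI = (RON + MON) / 2
AKI = (96.1 + 87.4) / 2
AKI = 183.5 / 2 = 91.75


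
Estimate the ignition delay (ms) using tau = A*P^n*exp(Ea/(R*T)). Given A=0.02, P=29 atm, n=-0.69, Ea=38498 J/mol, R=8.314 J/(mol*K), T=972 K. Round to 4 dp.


tau = A * P^n * exp(Ea/(R*T))
P^n = 29^(-0.69) = 0.09793668
Ea/(R*T) = 38498/(8.314*972) = 4.763892
exp(Ea/(R*T)) = 117.201155
tau = 0.02 * 0.09793668 * 117.201155 = 0.2296 ms


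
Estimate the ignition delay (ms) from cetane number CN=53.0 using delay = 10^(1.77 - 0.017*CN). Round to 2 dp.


delay = 10^(1.77 - 0.017*CN)
Exponent = 1.77 - 0.017*53.0 = 0.8690
delay = 10^0.8690 = 7.40 ms


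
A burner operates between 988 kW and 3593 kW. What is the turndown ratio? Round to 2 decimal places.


TDR = Q_max / Q_min
TDR = 3593 / 988 = 3.64


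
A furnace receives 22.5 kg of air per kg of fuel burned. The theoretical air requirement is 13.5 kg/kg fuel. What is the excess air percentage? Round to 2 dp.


Excess air = actual - stoichiometric = 22.5 - 13.5 = 9.00 kg/kg fuel
Excess air % = (excess / stoich) * 100 = (9.00 / 13.5) * 100 = 66.67%


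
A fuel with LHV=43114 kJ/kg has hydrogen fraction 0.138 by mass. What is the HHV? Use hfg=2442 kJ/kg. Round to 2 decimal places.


HHV = LHV + hfg * 9 * H
Water addition = 2442 * 9 * 0.138 = 3032.964 kJ/kg
HHV = 43114 + 3032.964 = 46146.96 kJ/kg


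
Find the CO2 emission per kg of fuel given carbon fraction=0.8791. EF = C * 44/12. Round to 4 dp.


EF = C_frac * (M_CO2 / M_C)
EF = 0.8791 * (44/12)
EF = 0.8791 * 3.666667 = 3.2234 kg_CO2/kg_fuel


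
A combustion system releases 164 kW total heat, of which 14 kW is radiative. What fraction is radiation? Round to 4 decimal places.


f_rad = Q_rad / Q_total
f_rad = 14 / 164 = 0.0854


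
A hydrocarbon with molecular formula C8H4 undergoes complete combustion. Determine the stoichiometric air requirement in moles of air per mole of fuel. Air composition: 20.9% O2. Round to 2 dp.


Balanced combustion: C8H4 + 9 O2 -> 8 CO2 + 2 H2O
O2 needed = C + H/4 = 8 + 4/4 = 9.00 moles
Air moles = O2 / 0.209 = 9.00 / 0.209 = 43.06 moles air


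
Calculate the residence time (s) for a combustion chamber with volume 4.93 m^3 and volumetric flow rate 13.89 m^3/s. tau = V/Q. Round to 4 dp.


tau = V / Q_flow
tau = 4.93 / 13.89 = 0.3549 s


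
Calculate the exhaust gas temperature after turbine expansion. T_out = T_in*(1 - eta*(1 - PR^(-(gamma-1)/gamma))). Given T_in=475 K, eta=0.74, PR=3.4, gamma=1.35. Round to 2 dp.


T_out = T_in * (1 - eta * (1 - PR^(-(gamma-1)/gamma)))
Exponent = -(1.35-1)/1.35 = -0.25925926
PR^exp = 3.4^(-0.25925926) = 0.72813041
Factor = 1 - 0.74*(1 - 0.72813041) = 0.79881650
T_out = 475 * 0.79881650 = 379.44 K


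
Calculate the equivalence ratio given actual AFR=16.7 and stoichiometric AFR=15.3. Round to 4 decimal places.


phi = AFR_stoich / AFR_actual
phi = 15.3 / 16.7 = 0.9162


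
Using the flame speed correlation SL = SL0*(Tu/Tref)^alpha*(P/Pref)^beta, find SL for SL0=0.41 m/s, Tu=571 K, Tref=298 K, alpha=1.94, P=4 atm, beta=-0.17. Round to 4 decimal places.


SL = SL0 * (Tu/Tref)^alpha * (P/Pref)^beta
T ratio = 571/298 = 1.91610738
(T ratio)^alpha = 1.91610738^1.94 = 3.530974
(P/Pref)^beta = 4^(-0.17) = 0.790041
SL = 0.41 * 3.530974 * 0.790041 = 1.1437 m/s


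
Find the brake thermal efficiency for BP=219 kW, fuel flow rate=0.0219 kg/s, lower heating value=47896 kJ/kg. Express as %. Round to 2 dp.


eta_BTE = (BP / (mf * LHV)) * 100
Denominator = 0.0219 * 47896 = 1048.9224 kW
eta_BTE = (219 / 1048.9224) * 100 = 20.88%


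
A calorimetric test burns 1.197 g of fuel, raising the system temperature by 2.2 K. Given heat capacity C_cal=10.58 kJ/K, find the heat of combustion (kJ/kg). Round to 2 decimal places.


Hc = C_cal * delta_T / m_fuel
Q_released = 10.58 * 2.2 = 23.2760 kJ
m_fuel = 1.197 g = 1.197/1000 kg = 0.001197 kg
Hc = 23.2760 / 0.001197 = 19445.28 kJ/kg


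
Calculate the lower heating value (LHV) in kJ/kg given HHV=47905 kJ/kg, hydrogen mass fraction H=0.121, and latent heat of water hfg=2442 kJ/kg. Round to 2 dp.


LHV = HHV - hfg * 9 * H
Water correction = 2442 * 9 * 0.121 = 2659.338 kJ/kg
LHV = 47905 - 2659.338 = 45245.66 kJ/kg


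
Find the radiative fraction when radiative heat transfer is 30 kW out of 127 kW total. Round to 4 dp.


f_rad = Q_rad / Q_total
f_rad = 30 / 127 = 0.2362


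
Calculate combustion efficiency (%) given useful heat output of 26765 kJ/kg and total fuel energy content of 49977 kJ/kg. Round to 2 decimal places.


Efficiency = (Q_useful / Q_fuel) * 100
Efficiency = (26765 / 49977) * 100
Efficiency = 0.5355 * 100 = 53.55%


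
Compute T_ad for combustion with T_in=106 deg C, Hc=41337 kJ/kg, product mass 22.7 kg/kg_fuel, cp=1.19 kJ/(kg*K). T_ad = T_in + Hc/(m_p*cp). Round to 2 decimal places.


T_ad = T_in + Hc / (m_p * cp)
Denominator = 22.7 * 1.19 = 27.0130
Temperature rise = 41337 / 27.0130 = 1530.26 K
T_ad = 106 + 1530.26 = 1636.26 deg C


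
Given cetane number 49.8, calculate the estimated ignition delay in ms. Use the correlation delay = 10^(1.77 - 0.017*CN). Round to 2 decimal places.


delay = 10^(1.77 - 0.017*CN)
Exponent = 1.77 - 0.017*49.8 = 0.9234
delay = 10^0.9234 = 8.38 ms


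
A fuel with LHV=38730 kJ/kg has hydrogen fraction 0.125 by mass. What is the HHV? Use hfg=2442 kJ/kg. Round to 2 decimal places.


HHV = LHV + hfg * 9 * H
Water addition = 2442 * 9 * 0.125 = 2747.250 kJ/kg
HHV = 38730 + 2747.250 = 41477.25 kJ/kg


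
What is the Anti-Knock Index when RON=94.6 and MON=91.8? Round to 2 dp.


AKI = (RON + MON) / 2
AKI = (94.6 + 91.8) / 2
AKI = 186.4 / 2 = 93.20


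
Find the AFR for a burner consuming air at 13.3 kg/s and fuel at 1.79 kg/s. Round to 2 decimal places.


AFR = m_air / m_fuel
AFR = 13.3 / 1.79 = 7.43


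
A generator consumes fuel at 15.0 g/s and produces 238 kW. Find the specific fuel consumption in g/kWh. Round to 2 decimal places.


SFC = (mf / BP) * 3600
Rate = 15.0 / 238 = 0.063025 g/(s*kW)
SFC = 0.063025 * 3600 = 226.89 g/kWh


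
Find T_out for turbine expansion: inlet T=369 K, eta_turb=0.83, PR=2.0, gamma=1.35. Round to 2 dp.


T_out = T_in * (1 - eta * (1 - PR^(-(gamma-1)/gamma)))
Exponent = -(1.35-1)/1.35 = -0.25925926
PR^exp = 2.0^(-0.25925926) = 0.83551680
Factor = 1 - 0.83*(1 - 0.83551680) = 0.86347894
T_out = 369 * 0.86347894 = 318.62 K


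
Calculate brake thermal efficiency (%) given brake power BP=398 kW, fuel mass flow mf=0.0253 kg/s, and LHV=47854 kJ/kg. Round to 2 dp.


eta_BTE = (BP / (mf * LHV)) * 100
Denominator = 0.0253 * 47854 = 1210.7062 kW
eta_BTE = (398 / 1210.7062) * 100 = 32.87%


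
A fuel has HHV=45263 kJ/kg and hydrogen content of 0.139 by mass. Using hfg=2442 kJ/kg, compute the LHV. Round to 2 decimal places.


LHV = HHV - hfg * 9 * H
Water correction = 2442 * 9 * 0.139 = 3054.942 kJ/kg
LHV = 45263 - 3054.942 = 42208.06 kJ/kg


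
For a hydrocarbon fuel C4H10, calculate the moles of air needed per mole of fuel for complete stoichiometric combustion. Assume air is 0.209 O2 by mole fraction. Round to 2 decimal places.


Balanced combustion: C4H10 + 6.5 O2 -> 4 CO2 + 5 H2O
O2 needed = C + H/4 = 4 + 10/4 = 6.50 moles
Air moles = O2 / 0.209 = 6.50 / 0.209 = 31.10 moles air


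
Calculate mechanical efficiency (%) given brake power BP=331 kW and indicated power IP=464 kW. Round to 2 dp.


eta_mech = (BP / IP) * 100
Ratio = 331 / 464 = 0.7134
eta_mech = 0.7134 * 100 = 71.34%


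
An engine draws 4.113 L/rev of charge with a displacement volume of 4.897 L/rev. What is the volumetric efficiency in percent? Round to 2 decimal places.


eta_v = (V_actual / V_disp) * 100
Ratio = 4.113 / 4.897 = 0.8399
eta_v = 0.8399 * 100 = 83.99%


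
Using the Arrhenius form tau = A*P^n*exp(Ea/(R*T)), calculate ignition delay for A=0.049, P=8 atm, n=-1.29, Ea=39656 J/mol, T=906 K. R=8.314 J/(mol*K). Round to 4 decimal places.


tau = A * P^n * exp(Ea/(R*T))
P^n = 8^(-1.29) = 0.06839336
Ea/(R*T) = 39656/(8.314*906) = 5.264664
exp(Ea/(R*T)) = 193.381390
tau = 0.049 * 0.06839336 * 193.381390 = 0.6481 ms


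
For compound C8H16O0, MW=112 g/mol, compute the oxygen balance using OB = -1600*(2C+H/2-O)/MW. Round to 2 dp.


OB = -1600 * (2C + H/2 - O) / MW
Inner = 2*8 + 16/2 - 0 = 24.00
OB = -1600 * 24.00 / 112 = -342.86%


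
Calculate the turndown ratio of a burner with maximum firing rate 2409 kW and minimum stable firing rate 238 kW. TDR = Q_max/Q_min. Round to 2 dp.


TDR = Q_max / Q_min
TDR = 2409 / 238 = 10.12


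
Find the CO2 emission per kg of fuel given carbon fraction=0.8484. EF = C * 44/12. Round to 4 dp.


EF = C_frac * (M_CO2 / M_C)
EF = 0.8484 * (44/12)
EF = 0.8484 * 3.666667 = 3.1108 kg_CO2/kg_fuel


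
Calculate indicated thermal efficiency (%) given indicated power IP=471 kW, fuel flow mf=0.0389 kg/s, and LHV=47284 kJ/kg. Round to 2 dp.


eta_ith = (IP / (mf * LHV)) * 100
Denominator = 0.0389 * 47284 = 1839.3476 kW
eta_ith = (471 / 1839.3476) * 100 = 25.61%


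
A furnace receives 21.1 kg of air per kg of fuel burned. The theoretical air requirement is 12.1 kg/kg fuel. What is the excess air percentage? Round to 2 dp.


Excess air = actual - stoichiometric = 21.1 - 12.1 = 9.00 kg/kg fuel
Excess air % = (excess / stoich) * 100 = (9.00 / 12.1) * 100 = 74.38%


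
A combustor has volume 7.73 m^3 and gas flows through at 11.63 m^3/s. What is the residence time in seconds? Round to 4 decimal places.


tau = V / Q_flow
tau = 7.73 / 11.63 = 0.6647 s


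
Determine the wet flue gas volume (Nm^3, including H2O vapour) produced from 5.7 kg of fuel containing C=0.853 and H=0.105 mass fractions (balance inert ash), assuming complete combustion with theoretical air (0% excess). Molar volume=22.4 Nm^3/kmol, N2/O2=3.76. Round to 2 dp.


Per kg fuel: CO2 = (C/12 kmol)*22.4 = (0.853/12)*22.4 = 1.59227 Nm^3
Per kg fuel: H2O = (H/2 kmol)*22.4 = (0.105/2)*22.4 = 1.17600 Nm^3
O2 needed per kg fuel = C/12 + H/4 = 0.853/12 + 0.105/4 = 0.09733333 kmol
Per kg fuel: N2 = O2*3.76*22.4 = 0.09733333*3.76*22.4 = 8.19780 Nm^3
Total per kg = 1.59227 + 1.17600 + 8.19780 = 10.96607 Nm^3
Total = 10.96607 * 5.7 = 62.51 Nm^3


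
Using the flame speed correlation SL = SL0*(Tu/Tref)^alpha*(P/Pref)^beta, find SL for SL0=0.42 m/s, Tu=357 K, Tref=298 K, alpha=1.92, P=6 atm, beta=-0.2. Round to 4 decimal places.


SL = SL0 * (Tu/Tref)^alpha * (P/Pref)^beta
T ratio = 357/298 = 1.19798658
(T ratio)^alpha = 1.19798658^1.92 = 1.414581
(P/Pref)^beta = 6^(-0.2) = 0.698827
SL = 0.42 * 1.414581 * 0.698827 = 0.4152 m/s


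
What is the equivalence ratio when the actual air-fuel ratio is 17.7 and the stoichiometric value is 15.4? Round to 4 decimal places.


phi = AFR_stoich / AFR_actual
phi = 15.4 / 17.7 = 0.8701


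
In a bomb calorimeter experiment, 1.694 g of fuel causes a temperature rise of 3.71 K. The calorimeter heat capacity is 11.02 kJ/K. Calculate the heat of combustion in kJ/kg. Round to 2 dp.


Hc = C_cal * delta_T / m_fuel
Q_released = 11.02 * 3.71 = 40.8842 kJ
m_fuel = 1.694 g = 1.694/1000 kg = 0.001694 kg
Hc = 40.8842 / 0.001694 = 24134.71 kJ/kg


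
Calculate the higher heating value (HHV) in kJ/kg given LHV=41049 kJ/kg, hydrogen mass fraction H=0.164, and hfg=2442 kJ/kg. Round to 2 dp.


HHV = LHV + hfg * 9 * H
Water addition = 2442 * 9 * 0.164 = 3604.392 kJ/kg
HHV = 41049 + 3604.392 = 44653.39 kJ/kg


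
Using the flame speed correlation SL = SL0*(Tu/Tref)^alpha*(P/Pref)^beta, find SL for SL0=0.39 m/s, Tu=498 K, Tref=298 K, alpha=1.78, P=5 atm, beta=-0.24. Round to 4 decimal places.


SL = SL0 * (Tu/Tref)^alpha * (P/Pref)^beta
T ratio = 498/298 = 1.67114094
(T ratio)^alpha = 1.67114094^1.78 = 2.494384
(P/Pref)^beta = 5^(-0.24) = 0.679590
SL = 0.39 * 2.494384 * 0.679590 = 0.6611 m/s


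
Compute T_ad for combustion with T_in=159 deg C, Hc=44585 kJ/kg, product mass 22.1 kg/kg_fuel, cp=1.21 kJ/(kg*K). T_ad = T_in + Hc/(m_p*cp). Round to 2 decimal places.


T_ad = T_in + Hc / (m_p * cp)
Denominator = 22.1 * 1.21 = 26.7410
Temperature rise = 44585 / 26.7410 = 1667.29 K
T_ad = 159 + 1667.29 = 1826.29 deg C


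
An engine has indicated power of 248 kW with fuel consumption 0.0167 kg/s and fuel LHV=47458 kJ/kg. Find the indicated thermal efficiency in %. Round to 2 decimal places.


eta_ith = (IP / (mf * LHV)) * 100
Denominator = 0.0167 * 47458 = 792.5486 kW
eta_ith = (248 / 792.5486) * 100 = 31.29%


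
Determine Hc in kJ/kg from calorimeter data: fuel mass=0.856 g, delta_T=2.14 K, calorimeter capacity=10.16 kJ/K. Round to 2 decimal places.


Hc = C_cal * delta_T / m_fuel
Q_released = 10.16 * 2.14 = 21.7424 kJ
m_fuel = 0.856 g = 0.856/1000 kg = 0.000856 kg
Hc = 21.7424 / 0.000856 = 25400.00 kJ/kg


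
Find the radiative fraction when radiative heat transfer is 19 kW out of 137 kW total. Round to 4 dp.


f_rad = Q_rad / Q_total
f_rad = 19 / 137 = 0.1387


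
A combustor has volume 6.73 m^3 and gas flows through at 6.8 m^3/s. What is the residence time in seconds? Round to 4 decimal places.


tau = V / Q_flow
tau = 6.73 / 6.8 = 0.9897 s


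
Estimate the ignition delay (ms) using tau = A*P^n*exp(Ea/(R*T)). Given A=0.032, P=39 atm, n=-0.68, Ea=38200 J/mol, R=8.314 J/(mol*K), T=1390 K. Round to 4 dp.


tau = A * P^n * exp(Ea/(R*T))
P^n = 39^(-0.68) = 0.08280872
Ea/(R*T) = 38200/(8.314*1390) = 3.305511
exp(Ea/(R*T)) = 27.262456
tau = 0.032 * 0.08280872 * 27.262456 = 0.0722 ms


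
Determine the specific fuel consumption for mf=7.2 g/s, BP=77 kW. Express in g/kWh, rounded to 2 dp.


SFC = (mf / BP) * 3600
Rate = 7.2 / 77 = 0.093506 g/(s*kW)
SFC = 0.093506 * 3600 = 336.62 g/kWh


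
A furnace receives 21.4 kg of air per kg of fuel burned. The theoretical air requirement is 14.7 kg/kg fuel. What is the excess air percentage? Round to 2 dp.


Excess air = actual - stoichiometric = 21.4 - 14.7 = 6.70 kg/kg fuel
Excess air % = (excess / stoich) * 100 = (6.70 / 14.7) * 100 = 45.58%


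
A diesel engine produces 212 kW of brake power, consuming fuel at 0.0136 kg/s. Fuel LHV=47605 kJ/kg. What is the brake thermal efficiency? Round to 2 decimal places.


eta_BTE = (BP / (mf * LHV)) * 100
Denominator = 0.0136 * 47605 = 647.4280 kW
eta_BTE = (212 / 647.4280) * 100 = 32.74%


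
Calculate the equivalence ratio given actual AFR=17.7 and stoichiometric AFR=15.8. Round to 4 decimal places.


phi = AFR_stoich / AFR_actual
phi = 15.8 / 17.7 = 0.8927


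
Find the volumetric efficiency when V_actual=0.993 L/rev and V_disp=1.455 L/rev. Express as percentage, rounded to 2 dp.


eta_v = (V_actual / V_disp) * 100
Ratio = 0.993 / 1.455 = 0.6825
eta_v = 0.6825 * 100 = 68.25%


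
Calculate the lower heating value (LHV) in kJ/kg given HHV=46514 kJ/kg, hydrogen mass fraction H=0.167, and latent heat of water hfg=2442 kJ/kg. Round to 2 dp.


LHV = HHV - hfg * 9 * H
Water correction = 2442 * 9 * 0.167 = 3670.326 kJ/kg
LHV = 46514 - 3670.326 = 42843.67 kJ/kg


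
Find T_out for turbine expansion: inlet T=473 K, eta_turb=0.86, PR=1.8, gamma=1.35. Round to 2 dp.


T_out = T_in * (1 - eta * (1 - PR^(-(gamma-1)/gamma)))
Exponent = -(1.35-1)/1.35 = -0.25925926
PR^exp = 1.8^(-0.25925926) = 0.85865408
Factor = 1 - 0.86*(1 - 0.85865408) = 0.87844251
T_out = 473 * 0.87844251 = 415.50 K


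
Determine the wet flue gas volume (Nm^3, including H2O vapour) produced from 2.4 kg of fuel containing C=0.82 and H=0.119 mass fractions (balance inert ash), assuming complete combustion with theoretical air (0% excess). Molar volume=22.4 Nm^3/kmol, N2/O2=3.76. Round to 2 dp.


Per kg fuel: CO2 = (C/12 kmol)*22.4 = (0.82/12)*22.4 = 1.53067 Nm^3
Per kg fuel: H2O = (H/2 kmol)*22.4 = (0.119/2)*22.4 = 1.33280 Nm^3
O2 needed per kg fuel = C/12 + H/4 = 0.82/12 + 0.119/4 = 0.09808333 kmol
Per kg fuel: N2 = O2*3.76*22.4 = 0.09808333*3.76*22.4 = 8.26097 Nm^3
Total per kg = 1.53067 + 1.33280 + 8.26097 = 11.12444 Nm^3
Total = 11.12444 * 2.4 = 26.70 Nm^3


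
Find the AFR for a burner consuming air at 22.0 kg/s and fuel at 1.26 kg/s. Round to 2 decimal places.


AFR = m_air / m_fuel
AFR = 22.0 / 1.26 = 17.46


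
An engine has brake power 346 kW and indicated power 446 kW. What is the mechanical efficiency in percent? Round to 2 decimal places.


eta_mech = (BP / IP) * 100
Ratio = 346 / 446 = 0.7758
eta_mech = 0.7758 * 100 = 77.58%


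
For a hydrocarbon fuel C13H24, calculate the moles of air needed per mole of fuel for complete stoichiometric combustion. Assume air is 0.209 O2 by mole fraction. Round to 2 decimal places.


Balanced combustion: C13H24 + 19 O2 -> 13 CO2 + 12 H2O
O2 needed = C + H/4 = 13 + 24/4 = 19.00 moles
Air moles = O2 / 0.209 = 19.00 / 0.209 = 90.91 moles air


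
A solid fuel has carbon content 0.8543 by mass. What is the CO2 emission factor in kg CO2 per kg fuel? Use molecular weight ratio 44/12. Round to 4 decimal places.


EF = C_frac * (M_CO2 / M_C)
EF = 0.8543 * (44/12)
EF = 0.8543 * 3.666667 = 3.1324 kg_CO2/kg_fuel


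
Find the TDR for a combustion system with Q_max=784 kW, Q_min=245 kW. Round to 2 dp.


TDR = Q_max / Q_min
TDR = 784 / 245 = 3.20


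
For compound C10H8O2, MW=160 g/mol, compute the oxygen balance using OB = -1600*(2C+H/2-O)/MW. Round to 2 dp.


OB = -1600 * (2C + H/2 - O) / MW
Inner = 2*10 + 8/2 - 2 = 22.00
OB = -1600 * 22.00 / 160 = -220.00%


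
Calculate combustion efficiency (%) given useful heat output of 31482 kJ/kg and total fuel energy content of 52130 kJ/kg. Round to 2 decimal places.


Efficiency = (Q_useful / Q_fuel) * 100
Efficiency = (31482 / 52130) * 100
Efficiency = 0.6039 * 100 = 60.39%


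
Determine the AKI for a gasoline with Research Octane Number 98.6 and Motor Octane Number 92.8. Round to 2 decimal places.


AKI = (RON + MON) / 2
AKI = (98.6 + 92.8) / 2
AKI = 191.4 / 2 = 95.70


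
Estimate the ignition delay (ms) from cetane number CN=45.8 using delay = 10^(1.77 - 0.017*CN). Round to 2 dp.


delay = 10^(1.77 - 0.017*CN)
Exponent = 1.77 - 0.017*45.8 = 0.9914
delay = 10^0.9914 = 9.80 ms


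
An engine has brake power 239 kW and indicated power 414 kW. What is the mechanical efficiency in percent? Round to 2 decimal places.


eta_mech = (BP / IP) * 100
Ratio = 239 / 414 = 0.5773
eta_mech = 0.5773 * 100 = 57.73%


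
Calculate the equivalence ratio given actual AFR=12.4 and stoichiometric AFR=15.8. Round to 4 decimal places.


phi = AFR_stoich / AFR_actual
phi = 15.8 / 12.4 = 1.2742


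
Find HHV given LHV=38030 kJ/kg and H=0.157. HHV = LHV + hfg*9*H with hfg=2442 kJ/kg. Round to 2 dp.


HHV = LHV + hfg * 9 * H
Water addition = 2442 * 9 * 0.157 = 3450.546 kJ/kg
HHV = 38030 + 3450.546 = 41480.55 kJ/kg


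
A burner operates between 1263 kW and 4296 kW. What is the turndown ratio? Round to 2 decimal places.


TDR = Q_max / Q_min
TDR = 4296 / 1263 = 3.40


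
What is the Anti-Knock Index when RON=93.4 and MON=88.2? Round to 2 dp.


AKI = (RON + MON) / 2
AKI = (93.4 + 88.2) / 2
AKI = 181.6 / 2 = 90.80


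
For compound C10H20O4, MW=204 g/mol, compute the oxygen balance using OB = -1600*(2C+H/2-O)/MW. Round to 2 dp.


OB = -1600 * (2C + H/2 - O) / MW
Inner = 2*10 + 20/2 - 4 = 26.00
OB = -1600 * 26.00 / 204 = -203.92%


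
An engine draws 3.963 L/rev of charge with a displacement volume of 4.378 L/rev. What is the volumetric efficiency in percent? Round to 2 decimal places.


eta_v = (V_actual / V_disp) * 100
Ratio = 3.963 / 4.378 = 0.9052
eta_v = 0.9052 * 100 = 90.52%


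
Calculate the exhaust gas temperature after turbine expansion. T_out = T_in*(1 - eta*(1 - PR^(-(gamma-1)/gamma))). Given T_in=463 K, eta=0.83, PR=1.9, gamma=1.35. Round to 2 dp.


T_out = T_in * (1 - eta * (1 - PR^(-(gamma-1)/gamma)))
Exponent = -(1.35-1)/1.35 = -0.25925926
PR^exp = 1.9^(-0.25925926) = 0.84670193
Factor = 1 - 0.83*(1 - 0.84670193) = 0.87276260
T_out = 463 * 0.87276260 = 404.09 K


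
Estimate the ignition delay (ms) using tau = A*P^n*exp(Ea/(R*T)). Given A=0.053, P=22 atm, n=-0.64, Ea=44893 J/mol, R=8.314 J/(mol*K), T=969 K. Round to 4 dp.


tau = A * P^n * exp(Ea/(R*T))
P^n = 22^(-0.64) = 0.13830870
Ea/(R*T) = 44893/(8.314*969) = 5.572433
exp(Ea/(R*T)) = 263.073297
tau = 0.053 * 0.13830870 * 263.073297 = 1.9284 ms


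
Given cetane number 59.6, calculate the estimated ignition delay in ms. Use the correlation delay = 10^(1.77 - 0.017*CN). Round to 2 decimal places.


delay = 10^(1.77 - 0.017*CN)
Exponent = 1.77 - 0.017*59.6 = 0.7568
delay = 10^0.7568 = 5.71 ms


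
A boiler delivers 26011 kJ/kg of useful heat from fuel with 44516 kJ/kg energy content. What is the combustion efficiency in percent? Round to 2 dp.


Efficiency = (Q_useful / Q_fuel) * 100
Efficiency = (26011 / 44516) * 100
Efficiency = 0.5843 * 100 = 58.43%


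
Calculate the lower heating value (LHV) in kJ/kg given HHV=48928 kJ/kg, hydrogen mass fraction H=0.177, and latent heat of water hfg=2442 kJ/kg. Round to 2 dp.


LHV = HHV - hfg * 9 * H
Water correction = 2442 * 9 * 0.177 = 3890.106 kJ/kg
LHV = 48928 - 3890.106 = 45037.89 kJ/kg


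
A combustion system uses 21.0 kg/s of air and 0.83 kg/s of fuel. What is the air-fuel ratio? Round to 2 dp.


AFR = m_air / m_fuel
AFR = 21.0 / 0.83 = 25.30


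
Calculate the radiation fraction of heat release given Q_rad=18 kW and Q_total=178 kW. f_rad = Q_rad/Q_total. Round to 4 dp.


f_rad = Q_rad / Q_total
f_rad = 18 / 178 = 0.1011


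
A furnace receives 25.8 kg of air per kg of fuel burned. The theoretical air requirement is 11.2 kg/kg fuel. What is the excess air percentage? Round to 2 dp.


Excess air = actual - stoichiometric = 25.8 - 11.2 = 14.60 kg/kg fuel
Excess air % = (excess / stoich) * 100 = (14.60 / 11.2) * 100 = 130.36%


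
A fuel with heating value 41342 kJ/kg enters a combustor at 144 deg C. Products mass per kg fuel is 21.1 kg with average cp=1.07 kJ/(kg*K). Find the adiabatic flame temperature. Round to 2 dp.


T_ad = T_in + Hc / (m_p * cp)
Denominator = 21.1 * 1.07 = 22.5770
Temperature rise = 41342 / 22.5770 = 1831.16 K
T_ad = 144 + 1831.16 = 1975.16 deg C


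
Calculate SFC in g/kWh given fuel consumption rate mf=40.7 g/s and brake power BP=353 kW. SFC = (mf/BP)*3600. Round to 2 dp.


SFC = (mf / BP) * 3600
Rate = 40.7 / 353 = 0.115297 g/(s*kW)
SFC = 0.115297 * 3600 = 415.07 g/kWh


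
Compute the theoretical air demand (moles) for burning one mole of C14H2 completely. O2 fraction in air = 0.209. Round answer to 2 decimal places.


Balanced combustion: C14H2 + 14.5 O2 -> 14 CO2 + 1 H2O
O2 needed = C + H/4 = 14 + 2/4 = 14.50 moles
Air moles = O2 / 0.209 = 14.50 / 0.209 = 69.38 moles air


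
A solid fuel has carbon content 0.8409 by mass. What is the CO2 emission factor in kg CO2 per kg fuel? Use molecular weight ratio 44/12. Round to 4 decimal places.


EF = C_frac * (M_CO2 / M_C)
EF = 0.8409 * (44/12)
EF = 0.8409 * 3.666667 = 3.0833 kg_CO2/kg_fuel


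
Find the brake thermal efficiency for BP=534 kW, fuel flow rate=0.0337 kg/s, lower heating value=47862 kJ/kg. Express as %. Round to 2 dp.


eta_BTE = (BP / (mf * LHV)) * 100
Denominator = 0.0337 * 47862 = 1612.9494 kW
eta_BTE = (534 / 1612.9494) * 100 = 33.11%


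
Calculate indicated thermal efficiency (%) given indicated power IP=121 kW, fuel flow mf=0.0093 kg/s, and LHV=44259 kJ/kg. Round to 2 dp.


eta_ith = (IP / (mf * LHV)) * 100
Denominator = 0.0093 * 44259 = 411.6087 kW
eta_ith = (121 / 411.6087) * 100 = 29.40%


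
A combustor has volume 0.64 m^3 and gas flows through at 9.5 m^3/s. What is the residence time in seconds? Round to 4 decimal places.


tau = V / Q_flow
tau = 0.64 / 9.5 = 0.0674 s


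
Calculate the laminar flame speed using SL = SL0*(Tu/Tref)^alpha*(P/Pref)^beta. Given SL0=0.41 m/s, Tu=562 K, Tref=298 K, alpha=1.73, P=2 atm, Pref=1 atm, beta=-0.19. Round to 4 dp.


SL = SL0 * (Tu/Tref)^alpha * (P/Pref)^beta
T ratio = 562/298 = 1.88590604
(T ratio)^alpha = 1.88590604^1.73 = 2.996744
(P/Pref)^beta = 2^(-0.19) = 0.876606
SL = 0.41 * 2.996744 * 0.876606 = 1.0771 m/s


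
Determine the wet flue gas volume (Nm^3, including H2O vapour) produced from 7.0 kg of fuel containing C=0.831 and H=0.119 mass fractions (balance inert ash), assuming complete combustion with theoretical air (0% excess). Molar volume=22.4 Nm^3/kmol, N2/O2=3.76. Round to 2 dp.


Per kg fuel: CO2 = (C/12 kmol)*22.4 = (0.831/12)*22.4 = 1.55120 Nm^3
Per kg fuel: H2O = (H/2 kmol)*22.4 = (0.119/2)*22.4 = 1.33280 Nm^3
O2 needed per kg fuel = C/12 + H/4 = 0.831/12 + 0.119/4 = 0.09900000 kmol
Per kg fuel: N2 = O2*3.76*22.4 = 0.09900000*3.76*22.4 = 8.33818 Nm^3
Total per kg = 1.55120 + 1.33280 + 8.33818 = 11.22218 Nm^3
Total = 11.22218 * 7.0 = 78.56 Nm^3


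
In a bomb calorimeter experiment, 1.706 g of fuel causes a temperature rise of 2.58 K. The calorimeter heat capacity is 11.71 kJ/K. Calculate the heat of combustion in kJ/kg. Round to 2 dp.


Hc = C_cal * delta_T / m_fuel
Q_released = 11.71 * 2.58 = 30.2118 kJ
m_fuel = 1.706 g = 1.706/1000 kg = 0.001706 kg
Hc = 30.2118 / 0.001706 = 17709.14 kJ/kg


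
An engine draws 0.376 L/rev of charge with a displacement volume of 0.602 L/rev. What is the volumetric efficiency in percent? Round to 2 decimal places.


eta_v = (V_actual / V_disp) * 100
Ratio = 0.376 / 0.602 = 0.6246
eta_v = 0.6246 * 100 = 62.46%


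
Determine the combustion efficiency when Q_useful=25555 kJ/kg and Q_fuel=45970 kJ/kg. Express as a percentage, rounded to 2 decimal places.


Efficiency = (Q_useful / Q_fuel) * 100
Efficiency = (25555 / 45970) * 100
Efficiency = 0.5559 * 100 = 55.59%


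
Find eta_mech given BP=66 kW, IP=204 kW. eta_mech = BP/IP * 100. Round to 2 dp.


eta_mech = (BP / IP) * 100
Ratio = 66 / 204 = 0.3235
eta_mech = 0.3235 * 100 = 32.35%


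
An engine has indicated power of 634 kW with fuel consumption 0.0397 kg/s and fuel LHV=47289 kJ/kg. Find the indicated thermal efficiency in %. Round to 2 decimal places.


eta_ith = (IP / (mf * LHV)) * 100
Denominator = 0.0397 * 47289 = 1877.3733 kW
eta_ith = (634 / 1877.3733) * 100 = 33.77%


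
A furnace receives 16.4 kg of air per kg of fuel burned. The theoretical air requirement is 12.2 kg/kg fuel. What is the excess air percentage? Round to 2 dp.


Excess air = actual - stoichiometric = 16.4 - 12.2 = 4.20 kg/kg fuel
Excess air % = (excess / stoich) * 100 = (4.20 / 12.2) * 100 = 34.43%


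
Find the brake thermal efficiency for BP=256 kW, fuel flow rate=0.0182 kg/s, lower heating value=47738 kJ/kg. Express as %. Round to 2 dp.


eta_BTE = (BP / (mf * LHV)) * 100
Denominator = 0.0182 * 47738 = 868.8316 kW
eta_BTE = (256 / 868.8316) * 100 = 29.46%


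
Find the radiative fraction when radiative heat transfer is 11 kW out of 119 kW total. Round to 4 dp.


f_rad = Q_rad / Q_total
f_rad = 11 / 119 = 0.0924


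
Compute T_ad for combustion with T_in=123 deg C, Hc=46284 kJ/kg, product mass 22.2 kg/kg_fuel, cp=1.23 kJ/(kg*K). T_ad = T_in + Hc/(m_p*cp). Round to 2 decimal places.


T_ad = T_in + Hc / (m_p * cp)
Denominator = 22.2 * 1.23 = 27.3060
Temperature rise = 46284 / 27.3060 = 1695.01 K
T_ad = 123 + 1695.01 = 1818.01 deg C
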